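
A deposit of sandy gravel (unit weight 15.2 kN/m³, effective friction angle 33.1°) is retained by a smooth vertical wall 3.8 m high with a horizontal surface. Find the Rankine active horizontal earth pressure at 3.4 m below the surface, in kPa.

15.2 kPa

K_a = (1 − sin φ)/(1 + sin φ) = 0.2936.
σ_h = K_a γ z = 0.2936 × 15.2 × 3.4 = 15.17 kPa.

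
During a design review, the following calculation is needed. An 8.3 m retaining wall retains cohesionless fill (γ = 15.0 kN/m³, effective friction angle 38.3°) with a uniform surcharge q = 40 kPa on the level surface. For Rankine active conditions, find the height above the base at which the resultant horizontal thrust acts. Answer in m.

3.31 m

K_a = 0.2347.
Triangular part P₁ = ½K_aγH² = 121.3 at H/3 = 2.767 m; rectangular part P₂ = K_a q H = 77.93 at H/2 = 4.150 m.
ȳ = (P₁·2.767 + P₂·4.150)/(P₁+P₂) = 3.308 m.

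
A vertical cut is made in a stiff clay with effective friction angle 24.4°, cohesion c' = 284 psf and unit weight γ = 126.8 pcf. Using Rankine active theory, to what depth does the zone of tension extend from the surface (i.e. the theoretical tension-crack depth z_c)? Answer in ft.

K_a = tan²(45° − 24.4°/2) = 0.4153; √K_a = 0.6445.
The active pressure is zero where K_a γ z = 2c√K_a, so z_c = 2c/(γ√K_a) = 2×284/(126.8×0.6445) = 6.951 ft.

6.95 ft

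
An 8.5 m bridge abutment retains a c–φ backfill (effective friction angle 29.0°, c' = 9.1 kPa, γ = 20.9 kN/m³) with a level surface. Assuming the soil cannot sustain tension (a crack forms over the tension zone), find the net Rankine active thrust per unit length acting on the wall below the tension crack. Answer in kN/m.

K_a = 0.3470; √K_a = 0.5890.
Tension-crack depth z_c = 2c/(γ√K_a) = 2×9.1/(20.9×0.5890) = 1.478 m.
σ_a at base = K_a γ H − 2c√K_a = 0.3470×20.9×8.5 − 2×9.1×0.5890 = 50.92 kPa.
P_a = ½ × 50.92 × (H − z_c) = 0.5×50.92×7.022 = 178.8 kN/m.

179 kN/m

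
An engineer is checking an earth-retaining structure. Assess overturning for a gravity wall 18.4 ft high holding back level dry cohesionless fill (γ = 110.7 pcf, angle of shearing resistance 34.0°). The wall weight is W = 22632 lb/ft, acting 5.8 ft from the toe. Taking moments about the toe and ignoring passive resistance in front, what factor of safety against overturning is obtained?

K_a = tan²(45° − 34.0°/2) = 0.2827.
P_a = ½K_aγH² = 0.5×0.2827×110.7×18.4² = 5298 lb/ft, acting at H/3 = 6.133 ft above the base.
Overturning moment M_o = P_a × H/3 = 5298 × 6.133 = 32490.
Resisting moment M_r = W × 5.8 = 22632 × 5.8 = 131300.
FS_overturning = M_r/M_o = 131300/32490 = 4.040.

4.04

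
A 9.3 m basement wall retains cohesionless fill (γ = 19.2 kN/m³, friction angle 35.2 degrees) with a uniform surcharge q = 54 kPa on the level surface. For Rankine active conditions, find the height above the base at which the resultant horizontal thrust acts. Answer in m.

K_a = 0.2687.
Triangular part P₁ = ½K_aγH² = 223.1 at H/3 = 3.100 m; rectangular part P₂ = K_a q H = 134.9 at H/2 = 4.650 m.
ȳ = (P₁·3.100 + P₂·4.650)/(P₁+P₂) = 3.684 m.

3.68 m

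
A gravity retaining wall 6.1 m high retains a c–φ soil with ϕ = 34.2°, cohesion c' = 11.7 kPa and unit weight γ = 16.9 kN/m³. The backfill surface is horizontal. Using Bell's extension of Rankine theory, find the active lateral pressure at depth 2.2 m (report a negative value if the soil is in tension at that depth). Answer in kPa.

K_a = (1 − sin φ)/(1 + sin φ) = 0.2803.
σ_a = K_a γ z − 2c√K_a = 0.2803×16.9×2.2 − 2×11.7×0.5295 = -1.967 kPa.

-1.97 kPa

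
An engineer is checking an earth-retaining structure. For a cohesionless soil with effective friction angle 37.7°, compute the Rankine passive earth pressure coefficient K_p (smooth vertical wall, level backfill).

4.15

K_p = (1 + sin φ)/(1 − sin φ) = tan²(45° + 37.7°/2) = 4.148.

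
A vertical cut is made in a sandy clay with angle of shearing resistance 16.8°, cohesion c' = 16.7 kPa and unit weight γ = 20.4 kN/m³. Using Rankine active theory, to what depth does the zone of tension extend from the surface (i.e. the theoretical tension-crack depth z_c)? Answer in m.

K_a = tan²(45° − 16.8°/2) = 0.5516; √K_a = 0.7427.
The active pressure is zero where K_a γ z = 2c√K_a, so z_c = 2c/(γ√K_a) = 2×16.7/(20.4×0.7427) = 2.205 m.

2.20 m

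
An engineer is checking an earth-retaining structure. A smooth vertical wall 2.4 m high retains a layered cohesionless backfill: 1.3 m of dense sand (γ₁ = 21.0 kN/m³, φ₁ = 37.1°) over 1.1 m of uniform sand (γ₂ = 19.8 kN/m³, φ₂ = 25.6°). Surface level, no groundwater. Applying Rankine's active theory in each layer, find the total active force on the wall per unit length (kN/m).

K_a1 = tan²(45°−37.1°/2) = 0.2475; K_a2 = tan²(45°−25.6°/2) = 0.3966.
Layer 1: σ at base = K_a1 γ₁ h₁ = 6.757 kPa; P₁ = ½×6.757×1.3 = 4.392.
Layer 2: σ_v at top = γ₁h₁ = 27.30; σ_h top = K_a2×27.30 = 10.83; σ_h base = K_a2×(27.30+19.8×1.1) = 19.46.
P₂ = ½(10.83+19.46)×1.1 = 16.66. Total P_a = 4.392+16.66 = 21.05 kN/m.

21.1 kN/m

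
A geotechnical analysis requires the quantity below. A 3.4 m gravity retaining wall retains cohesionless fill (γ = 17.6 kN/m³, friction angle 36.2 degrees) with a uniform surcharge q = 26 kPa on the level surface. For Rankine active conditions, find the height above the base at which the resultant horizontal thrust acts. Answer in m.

K_a = 0.2574.
Triangular part P₁ = ½K_aγH² = 26.18 at H/3 = 1.133 m; rectangular part P₂ = K_a q H = 22.75 at H/2 = 1.700 m.
ȳ = (P₁·1.133 + P₂·1.700)/(P₁+P₂) = 1.397 m.

1.40 m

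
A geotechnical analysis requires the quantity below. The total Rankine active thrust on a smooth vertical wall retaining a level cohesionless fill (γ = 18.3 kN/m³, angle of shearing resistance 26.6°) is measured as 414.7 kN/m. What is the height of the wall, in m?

K_a = 0.3814. P_a = ½ K_a γ H² ⇒ H = √(2P_a/(K_a γ)).
H = √(2×414.7/(0.3814×18.3)) = 10.90 m.

10.9 m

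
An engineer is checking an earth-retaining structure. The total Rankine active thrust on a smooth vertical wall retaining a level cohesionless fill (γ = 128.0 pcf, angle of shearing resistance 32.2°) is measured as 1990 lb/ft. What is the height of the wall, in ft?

10.1 ft

K_a = 0.3047. P_a = ½ K_a γ H² ⇒ H = √(2P_a/(K_a γ)).
H = √(2×1990/(0.3047×128.0)) = 10.10 ft.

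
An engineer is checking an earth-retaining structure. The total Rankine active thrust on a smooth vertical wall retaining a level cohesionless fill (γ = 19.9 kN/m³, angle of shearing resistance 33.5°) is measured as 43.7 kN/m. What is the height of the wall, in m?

K_a = 0.2887. P_a = ½ K_a γ H² ⇒ H = √(2P_a/(K_a γ)).
H = √(2×43.7/(0.2887×19.9)) = 3.900 m.

3.90 m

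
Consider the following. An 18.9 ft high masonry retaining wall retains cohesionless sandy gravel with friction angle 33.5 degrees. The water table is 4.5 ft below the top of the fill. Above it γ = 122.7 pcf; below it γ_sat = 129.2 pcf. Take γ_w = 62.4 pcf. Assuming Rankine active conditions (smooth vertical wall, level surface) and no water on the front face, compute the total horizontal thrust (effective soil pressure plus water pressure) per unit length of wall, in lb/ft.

11100 lb/ft

K_a = tan²(45° − φ/2) = 0.2887.
γ' = 129.2 − 62.4 = 66.80 pcf. Depth below WT = 14.4 ft.
σ'_h at WT = K_a γ d_w = 159.4 psf; at base = 159.4 + K_a γ' × 14.4 = 437.1 psf.
P₁ (0–4.5 ft) = ½×159.4×4.5 = 358.7. P₂ (4.5–18.9 ft) = ½(159.4+437.1)×14.4 = 4295.
P_w = ½ γ_w h₂² = 0.5×62.4×14.4² = 6470. Total = 358.7+4295+6470 = 11120 lb/ft.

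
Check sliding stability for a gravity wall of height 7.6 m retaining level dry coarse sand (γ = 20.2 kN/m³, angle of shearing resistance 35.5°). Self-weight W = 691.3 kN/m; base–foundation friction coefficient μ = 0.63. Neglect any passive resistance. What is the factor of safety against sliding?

K_a = tan²(45° − 35.5°/2) = 0.2653.
P_a = ½K_aγH² = 0.5×0.2653×20.2×7.6² = 154.7 kN/m, acting at H/3 = 2.533 m above the base.
FS_sliding = μW / P_a = 0.63×691.3 / 154.7 = 2.814.

2.81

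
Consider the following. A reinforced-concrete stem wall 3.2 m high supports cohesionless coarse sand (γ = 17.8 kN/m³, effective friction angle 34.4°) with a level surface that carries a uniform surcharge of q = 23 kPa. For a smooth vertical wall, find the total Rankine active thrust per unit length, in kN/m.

45.8 kN/m

K_a = tan²(45° − φ/2) = 0.2780.
Soil triangle: ½ K_a γ H² = 0.5×0.2780×17.8×3.2² = 25.33 kN/m.
Surcharge rectangle: K_a q H = 0.2780×23×3.2 = 20.46 kN/m.
Total = 25.33 + 20.46 = 45.79 kN/m.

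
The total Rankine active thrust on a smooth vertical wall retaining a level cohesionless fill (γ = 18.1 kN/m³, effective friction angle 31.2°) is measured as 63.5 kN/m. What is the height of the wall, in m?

K_a = 0.3175. P_a = ½ K_a γ H² ⇒ H = √(2P_a/(K_a γ)).
H = √(2×63.5/(0.3175×18.1)) = 4.701 m.

4.70 m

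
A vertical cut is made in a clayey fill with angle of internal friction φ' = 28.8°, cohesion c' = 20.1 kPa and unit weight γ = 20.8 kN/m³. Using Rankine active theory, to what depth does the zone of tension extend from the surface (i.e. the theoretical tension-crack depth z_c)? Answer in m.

3.27 m

K_a = tan²(45° − 28.8°/2) = 0.3498; √K_a = 0.5914.
The active pressure is zero where K_a γ z = 2c√K_a, so z_c = 2c/(γ√K_a) = 2×20.1/(20.8×0.5914) = 3.268 m.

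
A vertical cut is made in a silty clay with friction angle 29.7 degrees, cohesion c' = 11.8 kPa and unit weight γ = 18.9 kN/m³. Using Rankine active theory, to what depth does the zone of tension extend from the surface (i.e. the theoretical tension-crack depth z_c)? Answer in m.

2.15 m

K_a = tan²(45° − 29.7°/2) = 0.3374; √K_a = 0.5808.
The active pressure is zero where K_a γ z = 2c√K_a, so z_c = 2c/(γ√K_a) = 2×11.8/(18.9×0.5808) = 2.150 m.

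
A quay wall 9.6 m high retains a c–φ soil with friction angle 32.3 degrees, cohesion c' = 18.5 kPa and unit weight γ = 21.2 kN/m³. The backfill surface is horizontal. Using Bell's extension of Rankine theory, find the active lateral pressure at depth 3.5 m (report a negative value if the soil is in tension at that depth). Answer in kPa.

2.14 kPa

K_a = (1 − sin φ)/(1 + sin φ) = 0.3035.
σ_a = K_a γ z − 2c√K_a = 0.3035×21.2×3.5 − 2×18.5×0.5509 = 2.135 kPa.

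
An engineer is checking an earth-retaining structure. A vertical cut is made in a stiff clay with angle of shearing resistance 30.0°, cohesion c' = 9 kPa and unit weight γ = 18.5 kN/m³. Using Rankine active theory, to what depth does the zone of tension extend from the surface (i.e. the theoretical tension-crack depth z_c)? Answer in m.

K_a = tan²(45° − 30.0°/2) = 0.3333; √K_a = 0.5774.
The active pressure is zero where K_a γ z = 2c√K_a, so z_c = 2c/(γ√K_a) = 2×9/(18.5×0.5774) = 1.685 m.

1.69 m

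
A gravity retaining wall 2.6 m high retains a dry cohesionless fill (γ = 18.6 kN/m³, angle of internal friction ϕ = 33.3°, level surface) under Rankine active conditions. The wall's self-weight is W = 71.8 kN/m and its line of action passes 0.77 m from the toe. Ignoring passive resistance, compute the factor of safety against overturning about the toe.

K_a = tan²(45° − 33.3°/2) = 0.2911.
P_a = ½K_aγH² = 0.5×0.2911×18.6×2.6² = 18.30 kN/m, acting at H/3 = 0.8667 m above the base.
Overturning moment M_o = P_a × H/3 = 18.30 × 0.8667 = 15.86.
Resisting moment M_r = W × 0.77 = 71.8 × 0.77 = 55.29.
FS_overturning = M_r/M_o = 55.29/15.86 = 3.485.

3.49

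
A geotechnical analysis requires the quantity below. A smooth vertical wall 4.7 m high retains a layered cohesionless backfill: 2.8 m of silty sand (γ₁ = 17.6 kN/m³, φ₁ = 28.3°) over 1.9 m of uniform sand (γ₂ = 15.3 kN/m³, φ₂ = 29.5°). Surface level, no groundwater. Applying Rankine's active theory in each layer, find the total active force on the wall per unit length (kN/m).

K_a1 = tan²(45°−28.3°/2) = 0.3568; K_a2 = tan²(45°−29.5°/2) = 0.3401.
Layer 1: σ at base = K_a1 γ₁ h₁ = 17.58 kPa; P₁ = ½×17.58×2.8 = 24.61.
Layer 2: σ_v at top = γ₁h₁ = 49.28; σ_h top = K_a2×49.28 = 16.76; σ_h base = K_a2×(49.28+15.3×1.9) = 26.65.
P₂ = ½(16.76+26.65)×1.9 = 41.24. Total P_a = 24.61+41.24 = 65.85 kN/m.

65.9 kN/m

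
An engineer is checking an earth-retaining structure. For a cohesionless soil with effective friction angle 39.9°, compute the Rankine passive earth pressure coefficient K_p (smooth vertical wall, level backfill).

K_p = (1 + sin φ)/(1 − sin φ) = tan²(45° + 39.9°/2) = 4.578.

4.58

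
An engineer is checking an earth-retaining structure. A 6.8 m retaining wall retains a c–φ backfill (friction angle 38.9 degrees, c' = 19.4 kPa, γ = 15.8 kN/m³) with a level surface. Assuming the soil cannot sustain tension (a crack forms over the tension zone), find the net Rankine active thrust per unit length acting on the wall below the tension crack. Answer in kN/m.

K_a = 0.2285; √K_a = 0.4780.
Tension-crack depth z_c = 2c/(γ√K_a) = 2×19.4/(15.8×0.4780) = 5.137 m.
σ_a at base = K_a γ H − 2c√K_a = 0.2285×15.8×6.8 − 2×19.4×0.4780 = 6.005 kPa.
P_a = ½ × 6.005 × (H − z_c) = 0.5×6.005×1.663 = 4.993 kN/m.

4.99 kN/m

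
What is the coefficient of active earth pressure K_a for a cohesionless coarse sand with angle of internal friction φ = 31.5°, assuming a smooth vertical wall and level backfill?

0.314

K_a = tan²(45° − φ/2) = tan²(29.25°) = 0.3136.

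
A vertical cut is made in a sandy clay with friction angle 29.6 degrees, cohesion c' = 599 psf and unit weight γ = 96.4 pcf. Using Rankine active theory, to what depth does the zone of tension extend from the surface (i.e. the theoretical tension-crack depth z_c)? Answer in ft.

21.4 ft

K_a = tan²(45° − 29.6°/2) = 0.3387; √K_a = 0.5820.
The active pressure is zero where K_a γ z = 2c√K_a, so z_c = 2c/(γ√K_a) = 2×599/(96.4×0.5820) = 21.35 ft.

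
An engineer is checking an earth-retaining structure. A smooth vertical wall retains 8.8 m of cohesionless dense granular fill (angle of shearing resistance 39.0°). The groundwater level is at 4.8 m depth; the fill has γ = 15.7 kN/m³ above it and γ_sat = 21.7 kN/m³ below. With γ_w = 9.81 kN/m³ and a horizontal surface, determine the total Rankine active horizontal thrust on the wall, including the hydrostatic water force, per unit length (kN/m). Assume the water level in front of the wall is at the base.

210 kN/m

K_a = tan²(45° − φ/2) = 0.2275.
γ' = 21.7 − 9.81 = 11.89 kN/m³. Depth below WT = 4.0 m.
σ'_h at WT = K_a γ d_w = 17.14 kPa; at base = 17.14 + K_a γ' × 4.0 = 27.96 kPa.
P₁ (0–4.8 m) = ½×17.14×4.8 = 41.15. P₂ (4.8–8.8 m) = ½(17.14+27.96)×4.0 = 90.22.
P_w = ½ γ_w h₂² = 0.5×9.81×4.0² = 78.48. Total = 41.15+90.22+78.48 = 209.8 kN/m.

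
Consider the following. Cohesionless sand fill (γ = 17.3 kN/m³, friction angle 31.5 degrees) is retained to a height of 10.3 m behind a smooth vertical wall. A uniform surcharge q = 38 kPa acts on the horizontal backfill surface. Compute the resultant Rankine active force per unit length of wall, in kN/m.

411 kN/m

K_a = tan²(45° − φ/2) = 0.3136.
Soil triangle: ½ K_a γ H² = 0.5×0.3136×17.3×10.3² = 287.8 kN/m.
Surcharge rectangle: K_a q H = 0.3136×38×10.3 = 122.8 kN/m.
Total = 287.8 + 122.8 = 410.6 kN/m.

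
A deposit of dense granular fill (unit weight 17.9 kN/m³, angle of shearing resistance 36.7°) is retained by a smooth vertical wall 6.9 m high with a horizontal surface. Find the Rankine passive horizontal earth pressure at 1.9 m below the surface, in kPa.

135 kPa

K_p = (1 + sin φ)/(1 − sin φ) = 3.970.
σ_h = K_p γ z = 3.970 × 17.9 × 1.9 = 135.0 kPa.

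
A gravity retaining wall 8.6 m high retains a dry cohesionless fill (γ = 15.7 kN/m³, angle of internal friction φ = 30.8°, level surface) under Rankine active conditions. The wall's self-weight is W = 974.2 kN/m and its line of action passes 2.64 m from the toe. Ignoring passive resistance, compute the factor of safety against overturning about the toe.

4.79

K_a = tan²(45° − 30.8°/2) = 0.3227.
P_a = ½K_aγH² = 0.5×0.3227×15.7×8.6² = 187.4 kN/m, acting at H/3 = 2.867 m above the base.
Overturning moment M_o = P_a × H/3 = 187.4 × 2.867 = 537.1.
Resisting moment M_r = W × 2.64 = 974.2 × 2.64 = 2572.
FS_overturning = M_r/M_o = 2572/537.1 = 4.788.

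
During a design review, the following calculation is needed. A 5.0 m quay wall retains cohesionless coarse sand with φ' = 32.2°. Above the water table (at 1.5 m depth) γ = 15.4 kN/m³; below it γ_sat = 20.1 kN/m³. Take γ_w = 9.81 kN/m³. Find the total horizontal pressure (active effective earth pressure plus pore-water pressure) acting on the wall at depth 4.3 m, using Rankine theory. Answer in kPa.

43.3 kPa

K_a = (1 − sin φ)/(1 + sin φ) = 0.3047.
γ' = 20.1 − 9.81 = 10.29 kN/m³.
Effective vertical stress at 4.3 m: σ'_v = 15.4×1.5 + 10.29×2.80 = 51.91 kPa.
σ'_h = K_a σ'_v = 0.3047 × 51.91 = 15.82 kPa; u = γ_w × 2.80 = 27.47 kPa.
Total σ_h = 15.82 + 27.47 = 43.29 kPa.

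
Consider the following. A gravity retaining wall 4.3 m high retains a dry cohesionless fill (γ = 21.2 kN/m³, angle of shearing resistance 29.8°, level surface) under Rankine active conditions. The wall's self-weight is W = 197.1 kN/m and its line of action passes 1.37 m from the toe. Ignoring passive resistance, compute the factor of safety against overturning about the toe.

2.86

K_a = tan²(45° − 29.8°/2) = 0.3360.
P_a = ½K_aγH² = 0.5×0.3360×21.2×4.3² = 65.86 kN/m, acting at H/3 = 1.433 m above the base.
Overturning moment M_o = P_a × H/3 = 65.86 × 1.433 = 94.40.
Resisting moment M_r = W × 1.37 = 197.1 × 1.37 = 270.0.
FS_overturning = M_r/M_o = 270.0/94.40 = 2.860.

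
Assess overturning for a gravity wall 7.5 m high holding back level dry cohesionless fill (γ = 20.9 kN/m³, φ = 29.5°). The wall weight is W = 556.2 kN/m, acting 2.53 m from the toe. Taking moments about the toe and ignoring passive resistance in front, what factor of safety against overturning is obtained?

K_a = tan²(45° − 29.5°/2) = 0.3401.
P_a = ½K_aγH² = 0.5×0.3401×20.9×7.5² = 199.9 kN/m, acting at H/3 = 2.500 m above the base.
Overturning moment M_o = P_a × H/3 = 199.9 × 2.500 = 499.8.
Resisting moment M_r = W × 2.53 = 556.2 × 2.53 = 1407.
FS_overturning = M_r/M_o = 1407/499.8 = 2.816.

2.82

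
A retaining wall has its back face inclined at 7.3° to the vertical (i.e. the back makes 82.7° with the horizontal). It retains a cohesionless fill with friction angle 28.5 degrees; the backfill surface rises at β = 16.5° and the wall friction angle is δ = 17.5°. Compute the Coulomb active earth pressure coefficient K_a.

0.491

K_a = sin²(α+φ) / [sin²α · sin(α−δ) · (1 + √{sin(φ+δ)sin(φ−β) / (sin(α−δ)sin(α+β))})²].
With α = 82.7°, φ = 28.5°, δ = 17.5°, β = 16.5°: K_a = 0.4906.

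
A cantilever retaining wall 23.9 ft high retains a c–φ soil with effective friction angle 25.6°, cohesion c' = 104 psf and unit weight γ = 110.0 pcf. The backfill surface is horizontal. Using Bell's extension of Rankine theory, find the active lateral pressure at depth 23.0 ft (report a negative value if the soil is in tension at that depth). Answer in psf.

K_a = (1 − sin φ)/(1 + sin φ) = 0.3966.
σ_a = K_a γ z − 2c√K_a = 0.3966×110.0×23.0 − 2×104×0.6297 = 872.3 psf.

872 psf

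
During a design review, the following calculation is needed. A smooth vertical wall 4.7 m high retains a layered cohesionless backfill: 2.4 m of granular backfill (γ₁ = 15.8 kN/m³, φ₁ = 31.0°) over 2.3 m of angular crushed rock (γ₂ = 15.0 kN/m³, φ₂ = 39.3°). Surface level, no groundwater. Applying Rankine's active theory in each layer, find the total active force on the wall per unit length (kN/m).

43.0 kN/m

K_a1 = tan²(45°−31.0°/2) = 0.3201; K_a2 = tan²(45°−39.3°/2) = 0.2245.
Layer 1: σ at base = K_a1 γ₁ h₁ = 12.14 kPa; P₁ = ½×12.14×2.4 = 14.57.
Layer 2: σ_v at top = γ₁h₁ = 37.92; σ_h top = K_a2×37.92 = 8.511; σ_h base = K_a2×(37.92+15.0×2.3) = 16.25.
P₂ = ½(8.511+16.25)×2.3 = 28.48. Total P_a = 14.57+28.48 = 43.05 kN/m.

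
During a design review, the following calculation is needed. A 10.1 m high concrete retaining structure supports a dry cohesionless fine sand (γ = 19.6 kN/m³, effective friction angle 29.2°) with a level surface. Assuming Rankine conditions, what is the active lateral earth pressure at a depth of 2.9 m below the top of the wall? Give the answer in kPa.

19.6 kPa

K_a = (1 − sin φ)/(1 + sin φ) = 0.3442.
σ_h = K_a γ z = 0.3442 × 19.6 × 2.9 = 19.57 kPa.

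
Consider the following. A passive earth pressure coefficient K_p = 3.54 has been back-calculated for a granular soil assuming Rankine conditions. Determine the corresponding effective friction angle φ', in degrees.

34.0°

K_p = (1+sin φ)/(1−sin φ) ⇒ sin φ = (K_p − 1)/(K_p + 1) = 0.5595.
φ = arcsin(0.5595) = 34.02°.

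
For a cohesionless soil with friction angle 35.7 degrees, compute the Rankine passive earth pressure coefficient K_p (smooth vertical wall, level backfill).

K_p = (1 + sin φ)/(1 − sin φ) = tan²(45° + 35.7°/2) = 3.802.

3.80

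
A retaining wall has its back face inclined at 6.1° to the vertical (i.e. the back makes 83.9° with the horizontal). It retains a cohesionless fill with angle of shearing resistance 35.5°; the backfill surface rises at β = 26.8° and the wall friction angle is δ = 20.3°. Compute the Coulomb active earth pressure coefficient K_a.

0.446

K_a = sin²(α+φ) / [sin²α · sin(α−δ) · (1 + √{sin(φ+δ)sin(φ−β) / (sin(α−δ)sin(α+β))})²].
With α = 83.9°, φ = 35.5°, δ = 20.3°, β = 26.8°: K_a = 0.4459.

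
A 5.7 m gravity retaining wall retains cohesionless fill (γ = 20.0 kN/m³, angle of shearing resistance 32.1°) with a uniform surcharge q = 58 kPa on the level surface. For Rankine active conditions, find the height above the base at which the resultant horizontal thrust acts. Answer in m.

K_a = 0.3060.
Triangular part P₁ = ½K_aγH² = 99.42 at H/3 = 1.900 m; rectangular part P₂ = K_a q H = 101.2 at H/2 = 2.850 m.
ȳ = (P₁·1.900 + P₂·2.850)/(P₁+P₂) = 2.379 m.

2.38 m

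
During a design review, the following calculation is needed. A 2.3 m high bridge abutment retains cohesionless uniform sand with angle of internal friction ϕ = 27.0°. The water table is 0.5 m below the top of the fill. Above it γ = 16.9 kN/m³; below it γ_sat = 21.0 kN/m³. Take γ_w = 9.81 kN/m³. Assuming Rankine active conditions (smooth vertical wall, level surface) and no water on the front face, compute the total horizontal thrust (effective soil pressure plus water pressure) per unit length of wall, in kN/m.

29.2 kN/m

K_a = tan²(45° − φ/2) = 0.3755.
γ' = 21.0 − 9.81 = 11.19 kN/m³. Depth below WT = 1.8 m.
σ'_h at WT = K_a γ d_w = 3.173 kPa; at base = 3.173 + K_a γ' × 1.8 = 10.74 kPa.
P₁ (0–0.5 m) = ½×3.173×0.5 = 0.7933. P₂ (0.5–2.3 m) = ½(3.173+10.74)×1.8 = 12.52.
P_w = ½ γ_w h₂² = 0.5×9.81×1.8² = 15.89. Total = 0.7933+12.52+15.89 = 29.20 kN/m.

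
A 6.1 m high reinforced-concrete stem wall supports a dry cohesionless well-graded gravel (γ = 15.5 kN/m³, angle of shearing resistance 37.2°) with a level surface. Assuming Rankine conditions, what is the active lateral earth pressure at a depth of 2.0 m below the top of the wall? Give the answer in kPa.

7.64 kPa

K_a = (1 − sin φ)/(1 + sin φ) = 0.2464.
σ_h = K_a γ z = 0.2464 × 15.5 × 2.0 = 7.639 kPa.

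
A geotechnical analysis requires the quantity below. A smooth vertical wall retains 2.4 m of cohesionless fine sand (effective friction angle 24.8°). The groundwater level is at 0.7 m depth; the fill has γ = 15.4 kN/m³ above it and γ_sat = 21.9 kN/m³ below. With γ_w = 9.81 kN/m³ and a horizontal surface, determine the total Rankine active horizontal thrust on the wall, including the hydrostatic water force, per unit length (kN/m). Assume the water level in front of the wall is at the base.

K_a = tan²(45° − φ/2) = 0.4090.
γ' = 21.9 − 9.81 = 12.09 kN/m³. Depth below WT = 1.7 m.
σ'_h at WT = K_a γ d_w = 4.409 kPa; at base = 4.409 + K_a γ' × 1.7 = 12.82 kPa.
P₁ (0–0.7 m) = ½×4.409×0.7 = 1.543. P₂ (0.7–2.4 m) = ½(4.409+12.82)×1.7 = 14.64.
P_w = ½ γ_w h₂² = 0.5×9.81×1.7² = 14.18. Total = 1.543+14.64+14.18 = 30.36 kN/m.

30.4 kN/m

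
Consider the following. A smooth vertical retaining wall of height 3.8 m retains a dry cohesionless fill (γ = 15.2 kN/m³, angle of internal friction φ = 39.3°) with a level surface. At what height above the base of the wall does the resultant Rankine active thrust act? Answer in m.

K_a = 0.2245.
The pressure distribution is triangular, so the resultant acts at H/3 above the base = 3.8/3 = 1.267 m.

1.27 m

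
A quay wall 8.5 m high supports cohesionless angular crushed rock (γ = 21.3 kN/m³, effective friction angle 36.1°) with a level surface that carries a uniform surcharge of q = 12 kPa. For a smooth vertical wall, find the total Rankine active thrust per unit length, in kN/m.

225 kN/m

K_a = tan²(45° − φ/2) = 0.2585.
Soil triangle: ½ K_a γ H² = 0.5×0.2585×21.3×8.5² = 198.9 kN/m.
Surcharge rectangle: K_a q H = 0.2585×12×8.5 = 26.37 kN/m.
Total = 198.9 + 26.37 = 225.3 kN/m.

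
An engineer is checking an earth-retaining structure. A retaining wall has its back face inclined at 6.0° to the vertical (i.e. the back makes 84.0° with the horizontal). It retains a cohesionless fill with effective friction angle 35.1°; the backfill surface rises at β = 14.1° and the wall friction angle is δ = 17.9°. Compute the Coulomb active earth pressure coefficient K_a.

0.346

K_a = sin²(α+φ) / [sin²α · sin(α−δ) · (1 + √{sin(φ+δ)sin(φ−β) / (sin(α−δ)sin(α+β))})²].
With α = 84.0°, φ = 35.1°, δ = 17.9°, β = 14.1°: K_a = 0.3459.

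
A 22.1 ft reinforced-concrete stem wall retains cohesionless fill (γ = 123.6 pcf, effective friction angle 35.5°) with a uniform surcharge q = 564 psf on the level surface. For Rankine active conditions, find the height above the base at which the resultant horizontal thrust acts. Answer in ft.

K_a = 0.2653.
Triangular part P₁ = ½K_aγH² = 8007 at H/3 = 7.367 ft; rectangular part P₂ = K_a q H = 3306 at H/2 = 11.05 ft.
ȳ = (P₁·7.367 + P₂·11.05)/(P₁+P₂) = 8.443 ft.

8.44 ft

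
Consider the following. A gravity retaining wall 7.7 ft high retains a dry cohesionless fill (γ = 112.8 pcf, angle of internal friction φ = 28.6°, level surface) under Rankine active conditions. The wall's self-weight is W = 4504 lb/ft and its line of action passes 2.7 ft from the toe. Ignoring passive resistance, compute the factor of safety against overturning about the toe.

4.02

K_a = tan²(45° − 28.6°/2) = 0.3525.
P_a = ½K_aγH² = 0.5×0.3525×112.8×7.7² = 1179 lb/ft, acting at H/3 = 2.567 ft above the base.
Overturning moment M_o = P_a × H/3 = 1179 × 2.567 = 3026.
Resisting moment M_r = W × 2.7 = 4504 × 2.7 = 12160.
FS_overturning = M_r/M_o = 12160/3026 = 4.019.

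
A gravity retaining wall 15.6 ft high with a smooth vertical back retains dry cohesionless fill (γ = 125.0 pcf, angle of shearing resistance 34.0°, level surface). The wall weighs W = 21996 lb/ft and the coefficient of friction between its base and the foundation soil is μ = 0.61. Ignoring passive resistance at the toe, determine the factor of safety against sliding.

K_a = tan²(45° − 34.0°/2) = 0.2827.
P_a = ½K_aγH² = 0.5×0.2827×125.0×15.6² = 4300 lb/ft, acting at H/3 = 5.200 ft above the base.
FS_sliding = μW / P_a = 0.61×21996 / 4300 = 3.120.

3.12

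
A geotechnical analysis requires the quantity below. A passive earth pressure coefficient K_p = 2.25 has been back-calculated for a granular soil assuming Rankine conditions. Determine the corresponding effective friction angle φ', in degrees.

K_p = (1+sin φ)/(1−sin φ) ⇒ sin φ = (K_p − 1)/(K_p + 1) = 0.3846.
φ = arcsin(0.3846) = 22.62°.

22.6°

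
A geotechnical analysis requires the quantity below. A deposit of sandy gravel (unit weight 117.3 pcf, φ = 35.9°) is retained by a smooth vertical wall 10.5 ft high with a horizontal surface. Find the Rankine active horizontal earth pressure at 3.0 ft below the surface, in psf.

91.8 psf

K_a = (1 − sin φ)/(1 + sin φ) = 0.2607.
σ_h = K_a γ z = 0.2607 × 117.3 × 3.0 = 91.75 psf.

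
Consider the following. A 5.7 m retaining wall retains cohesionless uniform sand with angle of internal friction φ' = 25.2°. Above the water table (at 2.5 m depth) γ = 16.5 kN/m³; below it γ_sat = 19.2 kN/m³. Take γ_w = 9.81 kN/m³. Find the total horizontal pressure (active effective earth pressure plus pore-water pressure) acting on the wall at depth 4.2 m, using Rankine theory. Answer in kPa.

K_a = (1 − sin φ)/(1 + sin φ) = 0.4027.
γ' = 19.2 − 9.81 = 9.390 kN/m³.
Effective vertical stress at 4.2 m: σ'_v = 16.5×2.5 + 9.390×1.70 = 57.21 kPa.
σ'_h = K_a σ'_v = 0.4027 × 57.21 = 23.04 kPa; u = γ_w × 1.70 = 16.68 kPa.
Total σ_h = 23.04 + 16.68 = 39.72 kPa.

39.7 kPa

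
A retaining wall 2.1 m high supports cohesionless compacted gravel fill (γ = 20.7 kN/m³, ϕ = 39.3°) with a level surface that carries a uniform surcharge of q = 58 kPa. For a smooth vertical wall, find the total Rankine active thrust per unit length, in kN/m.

37.6 kN/m

K_a = tan²(45° − φ/2) = 0.2245.
Soil triangle: ½ K_a γ H² = 0.5×0.2245×20.7×2.1² = 10.24 kN/m.
Surcharge rectangle: K_a q H = 0.2245×58×2.1 = 27.34 kN/m.
Total = 10.24 + 27.34 = 37.58 kN/m.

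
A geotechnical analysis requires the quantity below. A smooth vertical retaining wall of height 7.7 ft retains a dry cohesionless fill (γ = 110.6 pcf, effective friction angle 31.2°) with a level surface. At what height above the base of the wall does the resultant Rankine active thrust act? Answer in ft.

2.57 ft

K_a = 0.3175.
The pressure distribution is triangular, so the resultant acts at H/3 above the base = 7.7/3 = 2.567 ft.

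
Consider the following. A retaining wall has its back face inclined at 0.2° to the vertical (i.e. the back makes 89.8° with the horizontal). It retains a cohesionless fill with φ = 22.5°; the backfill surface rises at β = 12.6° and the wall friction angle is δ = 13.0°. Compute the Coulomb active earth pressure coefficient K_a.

K_a = sin²(α+φ) / [sin²α · sin(α−δ) · (1 + √{sin(φ+δ)sin(φ−β) / (sin(α−δ)sin(α+β))})²].
With α = 89.8°, φ = 22.5°, δ = 13.0°, β = 12.6°: K_a = 0.5016.

0.502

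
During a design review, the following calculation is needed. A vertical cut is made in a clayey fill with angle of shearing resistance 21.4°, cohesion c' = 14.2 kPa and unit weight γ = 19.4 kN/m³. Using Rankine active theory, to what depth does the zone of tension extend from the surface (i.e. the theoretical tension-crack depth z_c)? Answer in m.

K_a = tan²(45° − 21.4°/2) = 0.4653; √K_a = 0.6822.
The active pressure is zero where K_a γ z = 2c√K_a, so z_c = 2c/(γ√K_a) = 2×14.2/(19.4×0.6822) = 2.146 m.

2.15 m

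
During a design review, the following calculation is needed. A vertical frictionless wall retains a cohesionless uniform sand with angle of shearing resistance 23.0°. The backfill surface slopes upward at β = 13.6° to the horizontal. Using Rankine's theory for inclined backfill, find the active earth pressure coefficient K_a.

0.500

K_a = cos β · (cos β − √(cos²β − cos²φ)) / (cos β + √(cos²β − cos²φ)).
cos β = 0.9720, cos φ = 0.9205, √(cos²β − cos²φ) = 0.3121.
K_a = 0.9720 × (0.9720 − 0.3121)/(0.9720 + 0.3121) = 0.4995.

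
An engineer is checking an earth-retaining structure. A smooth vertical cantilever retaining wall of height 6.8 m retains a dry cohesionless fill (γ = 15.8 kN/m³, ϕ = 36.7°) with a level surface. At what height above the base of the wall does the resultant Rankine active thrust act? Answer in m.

2.27 m

K_a = 0.2519.
The pressure distribution is triangular, so the resultant acts at H/3 above the base = 6.8/3 = 2.267 m.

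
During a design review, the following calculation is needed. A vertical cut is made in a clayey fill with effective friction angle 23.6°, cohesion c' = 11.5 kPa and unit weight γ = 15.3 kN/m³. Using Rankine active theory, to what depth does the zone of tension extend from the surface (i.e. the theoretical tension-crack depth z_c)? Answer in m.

K_a = tan²(45° − 23.6°/2) = 0.4282; √K_a = 0.6544.
The active pressure is zero where K_a γ z = 2c√K_a, so z_c = 2c/(γ√K_a) = 2×11.5/(15.3×0.6544) = 2.297 m.

2.30 m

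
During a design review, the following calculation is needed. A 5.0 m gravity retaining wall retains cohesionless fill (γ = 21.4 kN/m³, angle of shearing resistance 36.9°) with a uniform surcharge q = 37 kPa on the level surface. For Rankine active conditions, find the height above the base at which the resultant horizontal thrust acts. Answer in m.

K_a = 0.2497.
Triangular part P₁ = ½K_aγH² = 66.79 at H/3 = 1.667 m; rectangular part P₂ = K_a q H = 46.19 at H/2 = 2.500 m.
ȳ = (P₁·1.667 + P₂·2.500)/(P₁+P₂) = 2.007 m.

2.01 m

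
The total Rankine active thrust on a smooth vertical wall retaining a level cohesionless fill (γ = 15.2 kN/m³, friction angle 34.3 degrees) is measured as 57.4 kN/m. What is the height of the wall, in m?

K_a = 0.2792. P_a = ½ K_a γ H² ⇒ H = √(2P_a/(K_a γ)).
H = √(2×57.4/(0.2792×15.2)) = 5.201 m.

5.20 m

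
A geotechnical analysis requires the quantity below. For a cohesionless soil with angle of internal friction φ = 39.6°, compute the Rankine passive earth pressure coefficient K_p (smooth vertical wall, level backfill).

K_p = (1 + sin φ)/(1 − sin φ) = tan²(45° + 39.6°/2) = 4.516.

4.52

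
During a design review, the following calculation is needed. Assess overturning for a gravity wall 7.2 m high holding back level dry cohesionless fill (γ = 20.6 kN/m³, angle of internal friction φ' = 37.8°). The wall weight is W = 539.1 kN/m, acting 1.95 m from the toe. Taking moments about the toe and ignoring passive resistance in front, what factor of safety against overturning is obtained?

3.42

K_a = tan²(45° − 37.8°/2) = 0.2400.
P_a = ½K_aγH² = 0.5×0.2400×20.6×7.2² = 128.1 kN/m, acting at H/3 = 2.400 m above the base.
Overturning moment M_o = P_a × H/3 = 128.1 × 2.400 = 307.6.
Resisting moment M_r = W × 1.95 = 539.1 × 1.95 = 1051.
FS_overturning = M_r/M_o = 1051/307.6 = 3.418.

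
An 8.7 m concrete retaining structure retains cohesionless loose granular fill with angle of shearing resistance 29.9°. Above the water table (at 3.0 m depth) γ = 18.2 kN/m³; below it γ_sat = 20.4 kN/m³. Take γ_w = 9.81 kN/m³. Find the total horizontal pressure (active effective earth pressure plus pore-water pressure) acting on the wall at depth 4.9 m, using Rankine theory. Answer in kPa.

K_a = (1 − sin φ)/(1 + sin φ) = 0.3347.
γ' = 20.4 − 9.81 = 10.59 kN/m³.
Effective vertical stress at 4.9 m: σ'_v = 18.2×3.0 + 10.59×1.90 = 74.72 kPa.
σ'_h = K_a σ'_v = 0.3347 × 74.72 = 25.01 kPa; u = γ_w × 1.90 = 18.64 kPa.
Total σ_h = 25.01 + 18.64 = 43.65 kPa.

43.6 kPa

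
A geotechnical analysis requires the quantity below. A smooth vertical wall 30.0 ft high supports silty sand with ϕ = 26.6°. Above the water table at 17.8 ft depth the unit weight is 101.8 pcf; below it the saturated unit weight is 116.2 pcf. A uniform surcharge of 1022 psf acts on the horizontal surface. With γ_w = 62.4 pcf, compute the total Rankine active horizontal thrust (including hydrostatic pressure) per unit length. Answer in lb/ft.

K_a = tan²(45° − φ/2) = 0.3814.
γ' = 116.2 − 62.4 = 53.80 pcf. h₂ = H − d_w = 12.2 ft.
σ'_h: at surface K_a·q = 389.8; at WT K_a(q+γd_w) = 1081; at base K_a(q+γd_w+γ'h₂) = 1331 psf.
P₁ = ½(389.8+1081)×17.8 = 13090; P₂ = ½(1081+1331)×12.2 = 14720; P_w = ½γ_w h₂² = 4644.
Total = 13090+14720+4644 = 32450 lb/ft.

32500 lb/ft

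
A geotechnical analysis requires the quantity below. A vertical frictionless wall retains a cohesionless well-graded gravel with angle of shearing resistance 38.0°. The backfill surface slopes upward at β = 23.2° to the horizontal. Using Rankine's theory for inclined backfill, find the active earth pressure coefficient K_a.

K_a = cos β · (cos β − √(cos²β − cos²φ)) / (cos β + √(cos²β − cos²φ)).
cos β = 0.9191, cos φ = 0.7880, √(cos²β − cos²φ) = 0.4731.
K_a = 0.9191 × (0.9191 − 0.4731)/(0.9191 + 0.4731) = 0.2944.

0.294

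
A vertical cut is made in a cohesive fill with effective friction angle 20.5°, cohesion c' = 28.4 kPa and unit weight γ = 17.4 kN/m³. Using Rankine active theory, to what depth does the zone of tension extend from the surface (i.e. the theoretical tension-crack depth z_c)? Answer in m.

K_a = tan²(45° − 20.5°/2) = 0.4813; √K_a = 0.6937.
The active pressure is zero where K_a γ z = 2c√K_a, so z_c = 2c/(γ√K_a) = 2×28.4/(17.4×0.6937) = 4.706 m.

4.71 m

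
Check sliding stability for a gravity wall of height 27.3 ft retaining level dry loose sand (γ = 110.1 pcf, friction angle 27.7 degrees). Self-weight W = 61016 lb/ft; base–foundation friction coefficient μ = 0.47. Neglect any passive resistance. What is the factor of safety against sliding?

1.91

K_a = tan²(45° − 27.7°/2) = 0.3653.
P_a = ½K_aγH² = 0.5×0.3653×110.1×27.3² = 14990 lb/ft, acting at H/3 = 9.100 ft above the base.
FS_sliding = μW / P_a = 0.47×61016 / 14990 = 1.913.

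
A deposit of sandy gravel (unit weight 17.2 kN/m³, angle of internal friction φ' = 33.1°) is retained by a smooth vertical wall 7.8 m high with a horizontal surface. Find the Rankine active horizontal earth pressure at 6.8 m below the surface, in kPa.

34.3 kPa

K_a = (1 − sin φ)/(1 + sin φ) = 0.2936.
σ_h = K_a γ z = 0.2936 × 17.2 × 6.8 = 34.34 kPa.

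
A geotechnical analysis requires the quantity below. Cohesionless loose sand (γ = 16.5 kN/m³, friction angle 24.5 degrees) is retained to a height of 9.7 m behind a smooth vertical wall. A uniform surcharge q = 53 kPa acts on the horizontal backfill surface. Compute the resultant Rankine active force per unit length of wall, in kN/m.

K_a = tan²(45° − φ/2) = 0.4137.
Soil triangle: ½ K_a γ H² = 0.5×0.4137×16.5×9.7² = 321.2 kN/m.
Surcharge rectangle: K_a q H = 0.4137×53×9.7 = 212.7 kN/m.
Total = 321.2 + 212.7 = 533.9 kN/m.

534 kN/m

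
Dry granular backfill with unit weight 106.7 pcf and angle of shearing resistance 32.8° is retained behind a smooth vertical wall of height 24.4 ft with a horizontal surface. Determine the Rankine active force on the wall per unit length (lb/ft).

K_a = tan²(45° − φ/2) = 0.2973.
P_a = ½ K_a γ H² = 0.5 × 0.2973 × 106.7 × 24.4² = 9442 lb/ft.

9440 lb/ft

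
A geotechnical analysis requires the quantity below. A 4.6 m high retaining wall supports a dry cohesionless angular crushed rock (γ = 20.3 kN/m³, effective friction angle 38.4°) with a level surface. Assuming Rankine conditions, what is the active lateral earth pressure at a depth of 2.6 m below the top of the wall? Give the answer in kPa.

K_a = (1 − sin φ)/(1 + sin φ) = 0.2337.
σ_h = K_a γ z = 0.2337 × 20.3 × 2.6 = 12.33 kPa.

12.3 kPa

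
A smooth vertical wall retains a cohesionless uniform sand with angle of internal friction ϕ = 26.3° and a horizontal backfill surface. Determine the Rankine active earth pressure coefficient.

K_a = (1 − sin φ)/(1 + sin φ) = (1 − sin 26.3°)/(1 + sin 26.3°) = 0.3859.

0.386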